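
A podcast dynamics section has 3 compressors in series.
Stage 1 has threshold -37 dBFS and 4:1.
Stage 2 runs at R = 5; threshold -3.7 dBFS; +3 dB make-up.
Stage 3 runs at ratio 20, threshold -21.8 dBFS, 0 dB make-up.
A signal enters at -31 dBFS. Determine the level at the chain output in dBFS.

Stage 1: -31 dBFS is 6 dB over -37 dBFS; at 4:1 that becomes 1.5 dB over, giving -35.5 dBFS.
Stage 2: -35.5 dBFS ≤ -3.7 dBFS, so stage 2 doesn't engage; make-up brings it to -32.5 dBFS.
Stage 3: -32.5 dBFS is at or below the -21.8 dBFS threshold — no compression; output -32.5 dBFS.

-32.5 dBFS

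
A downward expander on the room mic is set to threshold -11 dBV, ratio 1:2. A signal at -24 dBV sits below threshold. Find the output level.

-37 dBV

Undershoot = (-11) − (-24) = 13 dB.
At 1:2, that expands to 26 dB under threshold.
Output = -11 − 26 = -37 dBV.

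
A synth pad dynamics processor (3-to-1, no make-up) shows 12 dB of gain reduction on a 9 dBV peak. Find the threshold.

-9 dBV

Gain reduction = 9 − (-3) = 12 dB; output overshoot = GR / (R − 1) = 12 / 2 = 6 dB.
Threshold = output − output overshoot = -3 − 6 = -9 dBV.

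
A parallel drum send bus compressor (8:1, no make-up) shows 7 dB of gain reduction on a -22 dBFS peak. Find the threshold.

Gain reduction = -22 − (-29) = 7 dB; output overshoot = GR / (R − 1) = 7 / 7 = 1 dB.
Threshold = output − output overshoot = -29 − 1 = -30 dBFS.

-30 dBFS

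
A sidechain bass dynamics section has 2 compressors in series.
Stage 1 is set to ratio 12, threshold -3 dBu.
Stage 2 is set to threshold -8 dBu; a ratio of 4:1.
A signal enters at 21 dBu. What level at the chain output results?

Stage 1: overshoot 24 dB → 24/12 = 2 dB → -1 dBu.
Stage 2: 7 dB above -8 dBu, reduced 4:1 to 1.75 dB above → -6.25 dBu.

-6.25 dBu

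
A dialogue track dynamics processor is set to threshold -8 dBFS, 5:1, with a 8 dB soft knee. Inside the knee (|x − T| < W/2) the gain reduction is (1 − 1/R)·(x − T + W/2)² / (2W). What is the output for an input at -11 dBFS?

-11.05 dBFS

x − T + W/2 = -11 − (-8) + 4 = 1.
GR = (1 − 1/5) × 1² / 16 = 0.8 × 1 / 16 = 0.05 dB.
Output = -11 − 0.05 = -11.05 dBFS.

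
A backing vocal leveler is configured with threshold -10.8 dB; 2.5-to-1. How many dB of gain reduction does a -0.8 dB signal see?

6 dB

Overshoot = -0.8 − (-10.8) = 10 dB.
At 2.5:1, output sits 10/2.5 = 4 dB above threshold.
GR = overshoot in − overshoot out = 10 − 4 = 6 dB.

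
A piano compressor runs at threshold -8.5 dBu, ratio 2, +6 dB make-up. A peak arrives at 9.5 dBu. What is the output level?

6.5 dBu

9.5 dBu sits 18 dB over threshold.
The 18 dB excess becomes 9 dB after 2:1 reduction.
So the level is -8.5 + 9 = 0.5 dBu; make-up adds 6 dB, giving 6.5 dBu.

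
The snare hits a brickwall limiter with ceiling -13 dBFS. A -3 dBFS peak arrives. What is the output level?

The limiter clamps the peak to its -13 dBFS ceiling.

-13 dBFS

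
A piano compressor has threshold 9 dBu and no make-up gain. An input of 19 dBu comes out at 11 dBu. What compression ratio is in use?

5:1

Input overshoot = 19 − 9 = 10 dB; output overshoot = 11 − 9 = 2 dB.
Ratio = 10 / 2 = 5.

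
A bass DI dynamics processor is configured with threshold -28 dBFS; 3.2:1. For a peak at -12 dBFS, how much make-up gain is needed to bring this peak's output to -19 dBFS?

Without make-up, output = threshold + overshoot/3.2 = -28 + 5 = -23 dBFS.
Gap to target: 4 dB.

4 dB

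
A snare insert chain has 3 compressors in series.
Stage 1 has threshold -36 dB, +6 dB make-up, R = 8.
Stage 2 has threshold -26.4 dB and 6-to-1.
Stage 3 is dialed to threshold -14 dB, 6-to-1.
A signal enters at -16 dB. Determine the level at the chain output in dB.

Stage 1: overshoot 20 dB → 20/8 = 2.5 dB → -33.5 dB; +6 dB make-up → -27.5 dB.
Stage 2: -27.5 dB ≤ -26.4 dB, so stage 2 doesn't engage; output -27.5 dB.
Stage 3: -27.5 dB ≤ -14 dB, so stage 3 doesn't engage; output -27.5 dB.

-27.5 dB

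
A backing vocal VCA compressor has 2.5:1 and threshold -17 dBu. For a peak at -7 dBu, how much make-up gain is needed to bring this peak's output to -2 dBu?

The peak compresses to -17 + 10/2.5 = -13 dBu.
To reach -2 dBu requires -2 − (-13) = 11 dB of make-up.

11 dB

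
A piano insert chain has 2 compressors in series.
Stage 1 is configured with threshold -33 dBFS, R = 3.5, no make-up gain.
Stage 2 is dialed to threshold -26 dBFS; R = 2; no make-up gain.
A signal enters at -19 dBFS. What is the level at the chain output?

Stage 1: 14 dB above -33 dBFS, reduced 3.5:1 to 4 dB above → -29 dBFS.
Stage 2: below threshold (-29 ≤ -26); passes unchanged; output -29 dBFS.

-29 dBFS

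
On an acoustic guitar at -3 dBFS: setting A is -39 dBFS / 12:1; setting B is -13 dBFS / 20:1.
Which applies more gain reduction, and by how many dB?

A, by 23.5 dB

A: GR = 36 − 36/12 = 33 dB.
B: GR = 10 − 10/20 = 9.5 dB.
A applies 23.5 dB more gain reduction.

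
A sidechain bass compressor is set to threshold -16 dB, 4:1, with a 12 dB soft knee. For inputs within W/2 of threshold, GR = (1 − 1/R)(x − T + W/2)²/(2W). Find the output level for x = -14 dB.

x − T + W/2 = -14 − (-16) + 6 = 8.
GR = (1 − 1/4) × 8² / 24 = 0.75 × 64 / 24 = 2 dB.
Output = -14 − 2 = -16 dB.

-16 dB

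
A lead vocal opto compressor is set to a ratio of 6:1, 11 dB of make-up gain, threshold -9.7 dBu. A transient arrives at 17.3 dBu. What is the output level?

5.8 dBu

17.3 dBu sits 27 dB over threshold.
At 6:1 the overshoot is divided by 6, leaving 4.5 dB above threshold.
Output = -9.7 + 4.5 = -5.2 dBu; make-up adds 11 dB, giving 5.8 dBu.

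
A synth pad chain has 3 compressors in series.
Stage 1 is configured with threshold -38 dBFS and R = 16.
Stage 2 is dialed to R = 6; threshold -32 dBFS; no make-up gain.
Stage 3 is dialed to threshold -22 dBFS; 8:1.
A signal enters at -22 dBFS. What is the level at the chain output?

-37 dBFS

Stage 1: -22 dBFS is 16 dB over -38 dBFS; at 16:1 that becomes 1 dB over, giving -37 dBFS.
Stage 2: below threshold (-37 ≤ -32); passes unchanged; output -37 dBFS.
Stage 3: below threshold (-37 ≤ -22); passes unchanged; output -37 dBFS.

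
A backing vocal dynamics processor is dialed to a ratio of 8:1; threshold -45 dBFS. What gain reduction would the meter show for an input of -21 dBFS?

21 dB

Overshoot = -21 − (-45) = 24 dB.
After 8:1 compression the overshoot becomes 24/8 = 3 dB.
GR = overshoot in − overshoot out = 24 − 3 = 21 dB.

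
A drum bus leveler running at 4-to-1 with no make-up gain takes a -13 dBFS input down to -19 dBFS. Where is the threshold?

-21 dBFS

Gain reduction = -13 − (-19) = 6 dB; output overshoot = GR / (R − 1) = 6 / 3 = 2 dB.
Threshold = output − output overshoot = -19 − 2 = -21 dBFS.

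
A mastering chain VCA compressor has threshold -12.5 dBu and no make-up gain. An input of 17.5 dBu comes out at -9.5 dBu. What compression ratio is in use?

Input overshoot = 17.5 − (-12.5) = 30 dB; output overshoot = -9.5 − (-12.5) = 3 dB.
Ratio = 30 / 3 = 10.

10:1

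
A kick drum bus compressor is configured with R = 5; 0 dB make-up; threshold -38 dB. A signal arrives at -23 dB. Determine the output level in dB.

-35 dB

The input is 15 dB above the -38 dB threshold.
The 15 dB excess becomes 3 dB after 5:1 reduction.
Output = -38 + 3 = -35 dB.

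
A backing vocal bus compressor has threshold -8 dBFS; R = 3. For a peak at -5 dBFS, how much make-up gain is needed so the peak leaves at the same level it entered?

Overshoot 3 dB → 3/3 = 1 dB after compression, so the compressed level is -8 + 1 = -7 dBFS.
Make-up = target − compressed = -5 − (-7) = 2 dB.

2 dB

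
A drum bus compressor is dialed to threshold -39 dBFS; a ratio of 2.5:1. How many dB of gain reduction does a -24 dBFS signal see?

-24 dBFS exceeds the threshold by 15 dB.
After 2.5:1 compression the overshoot becomes 15/2.5 = 6 dB.
Gain reduction = 15 − 6 = 9 dB.

9 dB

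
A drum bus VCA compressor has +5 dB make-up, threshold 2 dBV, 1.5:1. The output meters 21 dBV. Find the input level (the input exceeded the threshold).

23 dBV

Stripping the +5 dB make-up gives 16 dBV at the gain stage.
The compressed level sits 16 − 2 = 14 dB over threshold.
Before 1.5:1 compression the overshoot was 14 × 1.5 = 21 dB, so input = 2 + 21 = 23 dBV.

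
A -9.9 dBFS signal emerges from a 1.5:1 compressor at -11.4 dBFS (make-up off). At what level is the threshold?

Gain reduction = -9.9 − (-11.4) = 1.5 dB; output overshoot = GR / (R − 1) = 1.5 / 0.5 = 3 dB.
Threshold = output − output overshoot = -11.4 − 3 = -14.4 dBFS.

-14.4 dBFS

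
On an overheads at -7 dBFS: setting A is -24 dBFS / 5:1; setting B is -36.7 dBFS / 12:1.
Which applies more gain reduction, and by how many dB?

A: overshoot 17 dB → output overshoot 3.4 dB → GR 13.6 dB.
B: overshoot 29.7 dB → output overshoot 2.475 dB → GR 27.225 dB.
B reduces 13.625 dB more.

B, by 13.625 dB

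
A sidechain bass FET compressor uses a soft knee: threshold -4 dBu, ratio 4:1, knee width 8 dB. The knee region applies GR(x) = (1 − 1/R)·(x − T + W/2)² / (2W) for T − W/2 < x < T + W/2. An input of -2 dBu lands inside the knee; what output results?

-3.6875 dBu

x − T + W/2 = -2 − (-4) + 4 = 6.
GR = (1 − 1/4) × 6² / 16 = 0.75 × 36 / 16 = 1.6875 dB.
Output = -2 − 1.6875 = -3.6875 dBu.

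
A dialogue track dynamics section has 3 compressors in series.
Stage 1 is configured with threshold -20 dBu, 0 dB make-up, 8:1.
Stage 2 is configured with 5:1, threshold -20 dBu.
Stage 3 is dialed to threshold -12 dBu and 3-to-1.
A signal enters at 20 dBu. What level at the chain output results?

-19 dBu

Stage 1: 40 dB above -20 dBu, reduced 8:1 to 5 dB above → -15 dBu.
Stage 2: -15 dBu is 5 dB over -20 dBu; at 5:1 that becomes 1 dB over, giving -19 dBu.
Stage 3: -19 dBu is at or below the -12 dBu threshold — no compression; output -19 dBu.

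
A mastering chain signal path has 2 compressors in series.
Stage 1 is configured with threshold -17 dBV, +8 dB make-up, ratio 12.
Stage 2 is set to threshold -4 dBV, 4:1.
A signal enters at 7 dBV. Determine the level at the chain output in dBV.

-7 dBV

Stage 1: overshoot 24 dB → 24/12 = 2 dB → -15 dBV; +8 dB make-up → -7 dBV.
Stage 2: -7 dBV ≤ -4 dBV, so stage 2 doesn't engage; output -7 dBV.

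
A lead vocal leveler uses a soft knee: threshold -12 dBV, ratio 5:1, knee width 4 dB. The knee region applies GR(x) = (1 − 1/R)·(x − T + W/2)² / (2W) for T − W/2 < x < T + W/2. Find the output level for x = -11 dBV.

-11.9 dBV

x − T + W/2 = -11 − (-12) + 2 = 3.
GR = (1 − 1/5) × 3² / 8 = 0.8 × 9 / 8 = 0.9 dB.
Output = -11 − 0.9 = -11.9 dBV.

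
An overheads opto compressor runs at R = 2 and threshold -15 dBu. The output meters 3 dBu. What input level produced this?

21 dBu

The compressed level sits 3 − (-15) = 18 dB over threshold.
Before 2:1 compression the overshoot was 18 × 2 = 36 dB, so input = -15 + 36 = 21 dBu.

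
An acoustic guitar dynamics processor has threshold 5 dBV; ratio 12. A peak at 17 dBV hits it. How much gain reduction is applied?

11 dB

17 dBV exceeds the threshold by 12 dB.
At 12:1, output sits 12/12 = 1 dB above threshold.
GR = overshoot in − overshoot out = 12 − 1 = 11 dB.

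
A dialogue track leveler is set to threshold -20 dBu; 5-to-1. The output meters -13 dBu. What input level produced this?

That's 7 dB above the -20 dBu threshold.
Undo the ratio: input overshoot = 7 × 5 = 35 dB, giving input = 15 dBu.

15 dBu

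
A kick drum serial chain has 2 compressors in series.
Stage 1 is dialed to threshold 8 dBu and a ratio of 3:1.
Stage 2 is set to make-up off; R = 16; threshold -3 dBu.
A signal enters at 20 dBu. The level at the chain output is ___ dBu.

Stage 1: overshoot 12 dB → 12/3 = 4 dB → 12 dBu.
Stage 2: overshoot 15 dB → 15/16 = 0.9375 dB → -2.0625 dBu.

-2.0625 dBu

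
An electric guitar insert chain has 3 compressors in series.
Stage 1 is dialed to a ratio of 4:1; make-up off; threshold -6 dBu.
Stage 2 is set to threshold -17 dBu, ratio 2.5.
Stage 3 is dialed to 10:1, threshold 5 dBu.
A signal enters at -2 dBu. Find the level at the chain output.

-12.2 dBu

Stage 1: 4 dB above -6 dBu, reduced 4:1 to 1 dB above → -5 dBu.
Stage 2: 12 dB above -17 dBu, reduced 2.5:1 to 4.8 dB above → -12.2 dBu.
Stage 3: -12.2 dBu is at or below the 5 dBu threshold — no compression; output -12.2 dBu.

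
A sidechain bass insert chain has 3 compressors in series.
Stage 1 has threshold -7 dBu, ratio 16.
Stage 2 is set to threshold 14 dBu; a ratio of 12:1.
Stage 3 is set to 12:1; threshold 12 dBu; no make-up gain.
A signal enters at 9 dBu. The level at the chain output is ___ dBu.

-6 dBu

Stage 1: overshoot 16 dB → 16/16 = 1 dB → -6 dBu.
Stage 2: -6 dBu ≤ 14 dBu, so stage 2 doesn't engage; output -6 dBu.
Stage 3: -6 dBu ≤ 12 dBu, so stage 3 doesn't engage; output -6 dBu.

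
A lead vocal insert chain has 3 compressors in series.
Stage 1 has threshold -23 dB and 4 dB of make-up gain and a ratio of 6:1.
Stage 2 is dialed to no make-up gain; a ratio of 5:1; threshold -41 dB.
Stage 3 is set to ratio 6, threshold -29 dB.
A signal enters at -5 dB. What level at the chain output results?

Stage 1: overshoot 18 dB → 18/6 = 3 dB → -20 dB; +4 dB make-up → -16 dB.
Stage 2: 25 dB above -41 dB, reduced 5:1 to 5 dB above → -36 dB.
Stage 3: -36 dB is at or below the -29 dB threshold — no compression; output -36 dB.

-36 dB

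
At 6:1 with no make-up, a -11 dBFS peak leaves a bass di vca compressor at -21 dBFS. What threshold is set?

-23 dBFS

Input is 12 dB above T (since output overshoot × R = input overshoot: (-21 − T)·6 = -11 − T gives T = -23 dBFS).
Check: -23 + (-11 − (-23))/6 = -23 + 2 = -21 dBFS. ✓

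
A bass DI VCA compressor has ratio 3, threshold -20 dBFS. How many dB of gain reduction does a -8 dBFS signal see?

8 dB

The signal is 12 dB above threshold.
A 3:1 ratio leaves 4 dB of that excess.
GR = overshoot in − overshoot out = 12 − 4 = 8 dB.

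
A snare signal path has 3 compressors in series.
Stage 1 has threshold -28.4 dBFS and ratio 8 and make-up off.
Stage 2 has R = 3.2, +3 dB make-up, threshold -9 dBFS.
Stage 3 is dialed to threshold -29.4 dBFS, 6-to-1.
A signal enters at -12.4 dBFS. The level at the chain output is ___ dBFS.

-28.4 dBFS

Stage 1: 16 dB above -28.4 dBFS, reduced 8:1 to 2 dB above → -26.4 dBFS.
Stage 2: below threshold (-26.4 ≤ -9); passes unchanged; make-up brings it to -23.4 dBFS.
Stage 3: overshoot 6 dB → 6/6 = 1 dB → -28.4 dBFS.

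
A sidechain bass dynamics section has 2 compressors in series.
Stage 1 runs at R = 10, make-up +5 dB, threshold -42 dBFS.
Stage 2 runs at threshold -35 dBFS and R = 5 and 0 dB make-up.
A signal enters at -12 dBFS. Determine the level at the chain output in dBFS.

-34.8 dBFS

Stage 1: 30 dB above -42 dBFS, reduced 10:1 to 3 dB above → -39 dBFS; +5 dB make-up → -34 dBFS.
Stage 2: -34 dBFS is 1 dB over -35 dBFS; at 5:1 that becomes 0.2 dB over, giving -34.8 dBFS.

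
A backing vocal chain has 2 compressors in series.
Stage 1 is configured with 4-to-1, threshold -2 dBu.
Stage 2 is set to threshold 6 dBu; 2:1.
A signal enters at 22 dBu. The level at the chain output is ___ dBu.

4 dBu

Stage 1: 22 dBu is 24 dB over -2 dBu; at 4:1 that becomes 6 dB over, giving 4 dBu.
Stage 2: below threshold (4 ≤ 6); passes unchanged; output 4 dBu.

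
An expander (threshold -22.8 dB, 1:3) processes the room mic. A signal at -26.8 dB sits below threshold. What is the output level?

Undershoot = (-22.8) − (-26.8) = 4 dB.
At 1:3, that expands to 12 dB under threshold.
Output = -22.8 − 12 = -34.8 dB.

-34.8 dB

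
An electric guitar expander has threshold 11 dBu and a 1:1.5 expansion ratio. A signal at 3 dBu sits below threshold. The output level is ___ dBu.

-1 dBu

Undershoot = 11 − 3 = 8 dB.
At 1:1.5, that expands to 12 dB under threshold.
Output = 11 − 12 = -1 dBu.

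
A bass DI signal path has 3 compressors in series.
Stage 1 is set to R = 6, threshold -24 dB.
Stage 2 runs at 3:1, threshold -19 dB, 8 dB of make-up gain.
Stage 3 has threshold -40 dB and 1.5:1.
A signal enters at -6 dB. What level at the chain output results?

-22 dB

Stage 1: -6 dB is 18 dB over -24 dB; at 6:1 that becomes 3 dB over, giving -21 dB.
Stage 2: -21 dB ≤ -19 dB, so stage 2 doesn't engage; make-up brings it to -13 dB.
Stage 3: -13 dB is 27 dB over -40 dB; at 1.5:1 that becomes 18 dB over, giving -22 dB.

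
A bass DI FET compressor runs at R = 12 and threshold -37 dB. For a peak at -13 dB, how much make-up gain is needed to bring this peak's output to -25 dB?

10 dB

Without make-up, output = threshold + overshoot/12 = -37 + 2 = -35 dB.
Gap to target: 10 dB.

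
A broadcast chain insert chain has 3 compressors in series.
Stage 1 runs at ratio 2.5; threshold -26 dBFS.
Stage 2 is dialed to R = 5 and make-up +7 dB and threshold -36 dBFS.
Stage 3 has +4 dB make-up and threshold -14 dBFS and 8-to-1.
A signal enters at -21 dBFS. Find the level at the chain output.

Stage 1: -21 dBFS is 5 dB over -26 dBFS; at 2.5:1 that becomes 2 dB over, giving -24 dBFS.
Stage 2: -24 dBFS is 12 dB over -36 dBFS; at 5:1 that becomes 2.4 dB over, giving -33.6 dBFS; +7 dB make-up → -26.6 dBFS.
Stage 3: -26.6 dBFS ≤ -14 dBFS, so stage 3 doesn't engage; make-up brings it to -22.6 dBFS.

-22.6 dBFS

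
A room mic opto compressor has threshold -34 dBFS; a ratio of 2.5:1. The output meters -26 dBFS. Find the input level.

The compressed level sits -26 − (-34) = 8 dB over threshold.
Before 2.5:1 compression the overshoot was 8 × 2.5 = 20 dB, so input = -34 + 20 = -14 dBFS.

-14 dBFS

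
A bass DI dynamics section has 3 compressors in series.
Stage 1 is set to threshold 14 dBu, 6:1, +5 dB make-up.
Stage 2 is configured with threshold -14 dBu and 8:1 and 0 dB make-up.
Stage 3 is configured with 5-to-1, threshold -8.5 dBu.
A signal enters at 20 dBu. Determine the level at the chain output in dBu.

Stage 1: overshoot 6 dB → 6/6 = 1 dB → 15 dBu; +5 dB make-up → 20 dBu.
Stage 2: overshoot 34 dB → 34/8 = 4.25 dB → -9.75 dBu.
Stage 3: below threshold (-9.75 ≤ -8.5); passes unchanged; output -9.75 dBu.

-9.75 dBu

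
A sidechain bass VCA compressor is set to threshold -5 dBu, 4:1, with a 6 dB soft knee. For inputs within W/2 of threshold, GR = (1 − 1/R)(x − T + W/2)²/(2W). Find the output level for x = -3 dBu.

x − T + W/2 = -3 − (-5) + 3 = 5.
GR = (1 − 1/4) × 5² / 12 = 0.75 × 25 / 12 = 1.5625 dB.
Output = -3 − 1.5625 = -4.5625 dBu.

-4.5625 dBu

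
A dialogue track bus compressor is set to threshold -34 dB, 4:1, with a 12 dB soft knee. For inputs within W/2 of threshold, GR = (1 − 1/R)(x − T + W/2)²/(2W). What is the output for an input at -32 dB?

x − T + W/2 = -32 − (-34) + 6 = 8.
GR = (1 − 1/4) × 8² / 24 = 0.75 × 64 / 24 = 2 dB.
Output = -32 − 2 = -34 dB.

-34 dB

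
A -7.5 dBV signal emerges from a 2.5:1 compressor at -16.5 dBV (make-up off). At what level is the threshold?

Gain reduction = -7.5 − (-16.5) = 9 dB; output overshoot = GR / (R − 1) = 9 / 1.5 = 6 dB.
Threshold = output − output overshoot = -16.5 − 6 = -22.5 dBV.

-22.5 dBV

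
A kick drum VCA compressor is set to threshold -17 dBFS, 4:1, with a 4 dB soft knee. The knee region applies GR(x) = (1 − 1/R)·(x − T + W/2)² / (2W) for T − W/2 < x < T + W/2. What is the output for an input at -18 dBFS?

-18.09375 dBFS

x − T + W/2 = -18 − (-17) + 2 = 1.
GR = (1 − 1/4) × 1² / 8 = 0.75 × 1 / 8 = 0.09375 dB.
Output = -18 − 0.09375 = -18.09375 dBFS.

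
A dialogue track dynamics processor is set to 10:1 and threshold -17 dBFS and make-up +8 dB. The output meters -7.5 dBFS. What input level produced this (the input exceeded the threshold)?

Stripping the +8 dB make-up gives -15.5 dBFS at the gain stage.
Post-compression overshoot = -15.5 − (-17) = 1.5 dB.
Input overshoot = R × output overshoot = 15 dB → input = -17 + 15 = -2 dBFS.

-2 dBFS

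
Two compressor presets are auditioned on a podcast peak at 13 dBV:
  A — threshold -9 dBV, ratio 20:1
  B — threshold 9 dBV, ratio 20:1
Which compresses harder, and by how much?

A, by 17.1 dB

A: 22 dB over, compressed to 1.1 dB over, so 20.9 dB of GR.
B: 4 dB over, compressed to 0.2 dB over, so 3.8 dB of GR.
A applies 17.1 dB more gain reduction.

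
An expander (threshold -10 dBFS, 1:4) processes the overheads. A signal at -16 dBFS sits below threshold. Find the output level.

-34 dBFS

Undershoot = (-10) − (-16) = 6 dB.
At 1:4, that expands to 24 dB under threshold.
Output = -10 − 24 = -34 dBFS.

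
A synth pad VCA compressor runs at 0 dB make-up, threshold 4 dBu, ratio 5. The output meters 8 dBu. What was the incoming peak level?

24 dBu

Post-compression overshoot = 8 − 4 = 4 dB.
Before 5:1 compression the overshoot was 4 × 5 = 20 dB, so input = 4 + 20 = 24 dBu.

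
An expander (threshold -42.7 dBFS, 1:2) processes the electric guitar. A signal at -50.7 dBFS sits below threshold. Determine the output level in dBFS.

The input is 8 dB below the -42.7 dBFS threshold.
A 1:2 expander multiplies undershoot by 2: 8 × 2 = 16 dB below threshold.
Output = -42.7 − 16 = -58.7 dBFS.

-58.7 dBFS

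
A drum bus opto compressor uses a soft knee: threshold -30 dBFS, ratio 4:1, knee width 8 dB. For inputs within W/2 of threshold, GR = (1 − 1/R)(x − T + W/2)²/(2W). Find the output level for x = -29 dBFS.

x − T + W/2 = -29 − (-30) + 4 = 5.
GR = (1 − 1/4) × 5² / 16 = 0.75 × 25 / 16 = 1.171875 dB.
Output = -29 − 1.171875 = -30.171875 dBFS.

-30.171875 dBFS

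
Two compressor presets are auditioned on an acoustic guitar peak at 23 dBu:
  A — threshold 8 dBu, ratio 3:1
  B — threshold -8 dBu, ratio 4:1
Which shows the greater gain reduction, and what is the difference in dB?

A: GR = 15 − 15/3 = 10 dB.
B: GR = 31 − 31/4 = 23.25 dB.
Difference: 13.25 dB in favour of B.

B, by 13.25 dB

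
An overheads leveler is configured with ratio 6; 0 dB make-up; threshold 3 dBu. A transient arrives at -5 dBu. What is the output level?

-5 dBu

-5 dBu is 8 dB below the 3 dBu threshold, so no gain reduction is applied.
Output = input = -5 dBu.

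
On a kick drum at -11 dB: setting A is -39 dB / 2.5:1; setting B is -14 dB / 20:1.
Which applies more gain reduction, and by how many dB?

A: 28 dB over, compressed to 11.2 dB over, so 16.8 dB of GR.
B: 3 dB over, compressed to 0.15 dB over, so 2.85 dB of GR.
A reduces 13.95 dB more.

A, by 13.95 dB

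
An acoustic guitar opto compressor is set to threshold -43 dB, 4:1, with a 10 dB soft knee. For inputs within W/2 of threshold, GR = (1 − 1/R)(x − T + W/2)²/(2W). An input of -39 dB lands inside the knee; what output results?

-42.0375 dB

x − T + W/2 = -39 − (-43) + 5 = 9.
GR = (1 − 1/4) × 9² / 20 = 0.75 × 81 / 20 = 3.0375 dB.
Output = -39 − 3.0375 = -42.0375 dB.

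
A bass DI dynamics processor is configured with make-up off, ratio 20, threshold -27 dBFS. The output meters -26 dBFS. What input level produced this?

-7 dBFS

Post-compression overshoot = -26 − (-27) = 1 dB.
Input overshoot = R × output overshoot = 20 dB → input = -27 + 20 = -7 dBFS.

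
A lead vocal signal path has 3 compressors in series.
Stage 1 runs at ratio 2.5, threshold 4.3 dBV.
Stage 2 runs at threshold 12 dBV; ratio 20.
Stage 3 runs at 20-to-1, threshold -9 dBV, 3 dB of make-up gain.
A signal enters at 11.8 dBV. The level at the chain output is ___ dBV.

-5.185 dBV

Stage 1: 7.5 dB above 4.3 dBV, reduced 2.5:1 to 3 dB above → 7.3 dBV.
Stage 2: 7.3 dBV is at or below the 12 dBV threshold — no compression; output 7.3 dBV.
Stage 3: 7.3 dBV is 16.3 dB over -9 dBV; at 20:1 that becomes 0.815 dB over, giving -8.185 dBV; +3 dB make-up → -5.185 dBV.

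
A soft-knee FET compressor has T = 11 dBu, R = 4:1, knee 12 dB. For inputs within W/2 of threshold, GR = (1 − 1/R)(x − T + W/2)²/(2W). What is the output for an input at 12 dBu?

10.46875 dBu

x − T + W/2 = 12 − 11 + 6 = 7.
GR = (1 − 1/4) × 7² / 24 = 0.75 × 49 / 24 = 1.53125 dB.
Output = 12 − 1.53125 = 10.46875 dBu.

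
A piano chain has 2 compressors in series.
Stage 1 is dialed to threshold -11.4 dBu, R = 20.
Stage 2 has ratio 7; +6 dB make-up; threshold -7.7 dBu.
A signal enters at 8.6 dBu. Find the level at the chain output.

-4.4 dBu

Stage 1: 8.6 dBu is 20 dB over -11.4 dBu; at 20:1 that becomes 1 dB over, giving -10.4 dBu.
Stage 2: below threshold (-10.4 ≤ -7.7); passes unchanged; make-up brings it to -4.4 dBu.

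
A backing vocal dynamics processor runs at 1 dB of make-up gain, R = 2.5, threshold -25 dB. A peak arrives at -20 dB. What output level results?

-22 dB

The input is 5 dB above the -25 dB threshold.
At 2.5:1 the overshoot is divided by 2.5, leaving 2 dB above threshold.
That puts the output at -23 dB; make-up adds 1 dB, giving -22 dB.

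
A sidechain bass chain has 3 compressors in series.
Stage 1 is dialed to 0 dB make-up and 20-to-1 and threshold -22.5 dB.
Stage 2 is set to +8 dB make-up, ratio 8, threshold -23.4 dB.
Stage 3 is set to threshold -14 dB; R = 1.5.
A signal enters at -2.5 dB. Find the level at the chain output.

-15.1625 dB

Stage 1: -2.5 dB is 20 dB over -22.5 dB; at 20:1 that becomes 1 dB over, giving -21.5 dB.
Stage 2: overshoot 1.9 dB → 1.9/8 = 0.2375 dB → -23.1625 dB; +8 dB make-up → -15.1625 dB.
Stage 3: below threshold (-15.1625 ≤ -14); passes unchanged; output -15.1625 dB.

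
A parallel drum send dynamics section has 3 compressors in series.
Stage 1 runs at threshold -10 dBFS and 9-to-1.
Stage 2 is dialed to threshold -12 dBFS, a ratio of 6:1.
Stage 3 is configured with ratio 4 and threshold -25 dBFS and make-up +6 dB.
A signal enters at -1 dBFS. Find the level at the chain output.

Stage 1: overshoot 9 dB → 9/9 = 1 dB → -9 dBFS.
Stage 2: overshoot 3 dB → 3/6 = 0.5 dB → -11.5 dBFS.
Stage 3: overshoot 13.5 dB → 13.5/4 = 3.375 dB → -21.625 dBFS; +6 dB make-up → -15.625 dBFS.

-15.625 dBFS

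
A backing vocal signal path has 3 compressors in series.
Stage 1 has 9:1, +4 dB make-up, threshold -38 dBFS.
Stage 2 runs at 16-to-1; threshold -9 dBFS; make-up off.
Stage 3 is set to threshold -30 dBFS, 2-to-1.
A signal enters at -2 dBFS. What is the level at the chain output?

Stage 1: -2 dBFS is 36 dB over -38 dBFS; at 9:1 that becomes 4 dB over, giving -34 dBFS; +4 dB make-up → -30 dBFS.
Stage 2: below threshold (-30 ≤ -9); passes unchanged; output -30 dBFS.
Stage 3: -30 dBFS is at or below the -30 dBFS threshold — no compression; output -30 dBFS.

-30 dBFS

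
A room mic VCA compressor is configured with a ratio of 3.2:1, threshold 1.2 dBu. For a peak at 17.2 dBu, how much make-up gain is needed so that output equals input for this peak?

Overshoot 16 dB → 16/3.2 = 5 dB after compression, so the compressed level is 1.2 + 5 = 6.2 dBu.
Make-up = target − compressed = 17.2 − 6.2 = 11 dB.

11 dB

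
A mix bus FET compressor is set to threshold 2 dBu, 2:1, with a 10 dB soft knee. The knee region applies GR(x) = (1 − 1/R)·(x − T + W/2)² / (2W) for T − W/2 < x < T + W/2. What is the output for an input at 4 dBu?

x − T + W/2 = 4 − 2 + 5 = 7.
GR = (1 − 1/2) × 7² / 20 = 0.5 × 49 / 20 = 1.225 dB.
Output = 4 − 1.225 = 2.775 dBu.

2.775 dBu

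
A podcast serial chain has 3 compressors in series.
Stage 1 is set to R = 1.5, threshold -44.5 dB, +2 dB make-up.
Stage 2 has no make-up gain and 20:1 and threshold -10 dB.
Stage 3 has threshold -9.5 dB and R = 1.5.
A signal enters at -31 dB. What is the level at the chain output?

Stage 1: 13.5 dB above -44.5 dB, reduced 1.5:1 to 9 dB above → -35.5 dB; +2 dB make-up → -33.5 dB.
Stage 2: below threshold (-33.5 ≤ -10); passes unchanged; output -33.5 dB.
Stage 3: -33.5 dB ≤ -9.5 dB, so stage 3 doesn't engage; output -33.5 dB.

-33.5 dB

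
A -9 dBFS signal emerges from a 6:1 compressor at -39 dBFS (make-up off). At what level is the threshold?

Input is 36 dB above T (since output overshoot × R = input overshoot: (-39 − T)·6 = -9 − T gives T = -45 dBFS).
Check: -45 + (-9 − (-45))/6 = -45 + 6 = -39 dBFS. ✓

-45 dBFS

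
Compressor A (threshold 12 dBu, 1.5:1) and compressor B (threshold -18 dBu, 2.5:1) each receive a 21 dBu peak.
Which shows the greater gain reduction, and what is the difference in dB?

B, by 20.4 dB

A: overshoot 9 dB → output overshoot 6 dB → GR 3 dB.
B: overshoot 39 dB → output overshoot 15.6 dB → GR 23.4 dB.
B reduces 20.4 dB more.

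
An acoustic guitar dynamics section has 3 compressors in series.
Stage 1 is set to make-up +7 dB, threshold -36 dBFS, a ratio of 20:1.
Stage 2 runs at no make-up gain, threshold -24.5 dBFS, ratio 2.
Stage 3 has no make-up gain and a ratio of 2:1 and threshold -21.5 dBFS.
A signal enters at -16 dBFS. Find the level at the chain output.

-28 dBFS

Stage 1: overshoot 20 dB → 20/20 = 1 dB → -35 dBFS; +7 dB make-up → -28 dBFS.
Stage 2: below threshold (-28 ≤ -24.5); passes unchanged; output -28 dBFS.
Stage 3: -28 dBFS ≤ -21.5 dBFS, so stage 3 doesn't engage; output -28 dBFS.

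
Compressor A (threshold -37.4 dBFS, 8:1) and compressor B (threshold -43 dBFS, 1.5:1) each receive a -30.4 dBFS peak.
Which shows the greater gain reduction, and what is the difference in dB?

A: overshoot 7 dB → output overshoot 0.875 dB → GR 6.125 dB.
B: overshoot 12.6 dB → output overshoot 8.4 dB → GR 4.2 dB.
A reduces 1.925 dB more.

A, by 1.925 dB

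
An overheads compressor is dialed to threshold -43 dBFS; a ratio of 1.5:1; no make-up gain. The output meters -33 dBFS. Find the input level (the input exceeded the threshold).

-28 dBFS

Post-compression overshoot = -33 − (-43) = 10 dB.
Before 1.5:1 compression the overshoot was 10 × 1.5 = 15 dB, so input = -43 + 15 = -28 dBFS.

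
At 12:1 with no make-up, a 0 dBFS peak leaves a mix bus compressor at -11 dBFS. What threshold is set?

-12 dBFS

Input is 12 dB above T (since output overshoot × R = input overshoot: (-11 − T)·12 = 0 − T gives T = -12 dBFS).
Check: -12 + (0 − (-12))/12 = -12 + 1 = -11 dBFS. ✓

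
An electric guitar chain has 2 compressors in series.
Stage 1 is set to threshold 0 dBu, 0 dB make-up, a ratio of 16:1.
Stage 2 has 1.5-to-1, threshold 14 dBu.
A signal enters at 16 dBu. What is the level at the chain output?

Stage 1: overshoot 16 dB → 16/16 = 1 dB → 1 dBu.
Stage 2: below threshold (1 ≤ 14); passes unchanged; output 1 dBu.

1 dBu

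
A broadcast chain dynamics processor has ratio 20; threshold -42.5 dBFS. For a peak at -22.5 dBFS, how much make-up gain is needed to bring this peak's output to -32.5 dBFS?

9 dB

The peak compresses to -42.5 + 20/20 = -41.5 dBFS.
To reach -32.5 dBFS requires -32.5 − (-41.5) = 9 dB of make-up.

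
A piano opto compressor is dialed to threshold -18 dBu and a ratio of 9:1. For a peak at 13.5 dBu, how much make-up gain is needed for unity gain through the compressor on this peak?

28 dB

The peak compresses to -18 + 31.5/9 = -14.5 dBu.
To reach 13.5 dBu requires 13.5 − (-14.5) = 28 dB of make-up.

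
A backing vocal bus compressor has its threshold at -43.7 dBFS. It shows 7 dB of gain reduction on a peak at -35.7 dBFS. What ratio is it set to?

8:1

Input overshoot = -35.7 − (-43.7) = 8 dB.
Output overshoot = 8 − 7 = 1 dB.
Ratio = input overshoot / output overshoot = 8 / 1 = 8.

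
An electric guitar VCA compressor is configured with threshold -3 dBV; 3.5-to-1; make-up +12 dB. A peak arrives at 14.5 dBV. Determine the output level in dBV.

14 dBV

Overshoot: 14.5 − (-3) = 17.5 dB.
The 17.5 dB excess becomes 5 dB after 3.5:1 reduction.
So the level is -3 + 5 = 2 dBV; make-up adds 12 dB, giving 14 dBV.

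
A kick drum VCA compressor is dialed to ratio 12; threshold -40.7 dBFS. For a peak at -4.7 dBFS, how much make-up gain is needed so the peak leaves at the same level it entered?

33 dB

Overshoot 36 dB → 36/12 = 3 dB after compression, so the compressed level is -40.7 + 3 = -37.7 dBFS.
Make-up = target − compressed = -4.7 − (-37.7) = 33 dB.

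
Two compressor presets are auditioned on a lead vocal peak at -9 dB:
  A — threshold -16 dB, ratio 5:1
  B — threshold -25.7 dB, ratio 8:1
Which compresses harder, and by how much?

A: overshoot 7 dB → output overshoot 1.4 dB → GR 5.6 dB.
B: overshoot 16.7 dB → output overshoot 2.0875 dB → GR 14.6125 dB.
Difference: 9.0125 dB in favour of B.

B, by 9.0125 dB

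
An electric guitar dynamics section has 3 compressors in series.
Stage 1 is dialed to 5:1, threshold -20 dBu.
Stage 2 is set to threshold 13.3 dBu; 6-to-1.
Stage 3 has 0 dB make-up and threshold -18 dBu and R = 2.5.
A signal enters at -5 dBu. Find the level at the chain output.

-17.6 dBu

Stage 1: 15 dB above -20 dBu, reduced 5:1 to 3 dB above → -17 dBu.
Stage 2: -17 dBu is at or below the 13.3 dBu threshold — no compression; output -17 dBu.
Stage 3: 1 dB above -18 dBu, reduced 2.5:1 to 0.4 dB above → -17.6 dBu.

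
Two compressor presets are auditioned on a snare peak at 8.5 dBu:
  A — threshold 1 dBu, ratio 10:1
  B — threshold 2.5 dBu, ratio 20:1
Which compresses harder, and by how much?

A, by 1.05 dB

A: GR = 7.5 − 7.5/10 = 6.75 dB.
B: GR = 6 − 6/20 = 5.7 dB.
Difference: 1.05 dB in favour of A.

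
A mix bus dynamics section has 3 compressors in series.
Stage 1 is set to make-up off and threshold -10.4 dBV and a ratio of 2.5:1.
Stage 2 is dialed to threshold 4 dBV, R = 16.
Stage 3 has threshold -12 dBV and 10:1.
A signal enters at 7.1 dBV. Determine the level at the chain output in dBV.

-11.14 dBV

Stage 1: overshoot 17.5 dB → 17.5/2.5 = 7 dB → -3.4 dBV.
Stage 2: below threshold (-3.4 ≤ 4); passes unchanged; output -3.4 dBV.
Stage 3: -3.4 dBV is 8.6 dB over -12 dBV; at 10:1 that becomes 0.86 dB over, giving -11.14 dBV.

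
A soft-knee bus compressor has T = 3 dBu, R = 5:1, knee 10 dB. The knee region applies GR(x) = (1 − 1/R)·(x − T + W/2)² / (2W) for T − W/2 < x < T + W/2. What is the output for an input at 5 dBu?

3.04 dBu

x − T + W/2 = 5 − 3 + 5 = 7.
GR = (1 − 1/5) × 7² / 20 = 0.8 × 49 / 20 = 1.96 dB.
Output = 5 − 1.96 = 3.04 dBu.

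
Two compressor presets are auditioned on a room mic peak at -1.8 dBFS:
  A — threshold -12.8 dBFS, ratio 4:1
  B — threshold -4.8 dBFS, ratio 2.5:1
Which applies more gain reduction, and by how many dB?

A, by 6.45 dB

A: overshoot 11 dB → output overshoot 2.75 dB → GR 8.25 dB.
B: overshoot 3 dB → output overshoot 1.2 dB → GR 1.8 dB.
A applies 6.45 dB more gain reduction.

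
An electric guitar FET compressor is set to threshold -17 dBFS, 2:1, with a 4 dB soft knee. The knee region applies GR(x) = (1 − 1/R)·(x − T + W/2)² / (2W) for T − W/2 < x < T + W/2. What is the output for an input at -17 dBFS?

x − T + W/2 = -17 − (-17) + 2 = 2.
GR = (1 − 1/2) × 2² / 8 = 0.5 × 4 / 8 = 0.25 dB.
Output = -17 − 0.25 = -17.25 dBFS.

-17.25 dBFS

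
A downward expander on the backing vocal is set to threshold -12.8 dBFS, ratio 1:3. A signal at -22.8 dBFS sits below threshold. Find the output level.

Below threshold, a 1:3 expander applies gain = (3−1)×(T − x) of attenuation.
(3−1) × 10 = 20 dB, so output = -22.8 − 20 = -42.8 dBFS.

-42.8 dBFS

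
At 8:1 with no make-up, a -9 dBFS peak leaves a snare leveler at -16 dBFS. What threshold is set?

Gain reduction = -9 − (-16) = 7 dB; output overshoot = GR / (R − 1) = 7 / 7 = 1 dB.
Threshold = output − output overshoot = -16 − 1 = -17 dBFS.

-17 dBFS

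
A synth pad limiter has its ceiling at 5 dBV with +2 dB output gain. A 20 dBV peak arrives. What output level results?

7 dBV

The limiter clamps the peak to its 5 dBV ceiling.
Output gain then adds 2 dB: 5 + 2 = 7 dBV.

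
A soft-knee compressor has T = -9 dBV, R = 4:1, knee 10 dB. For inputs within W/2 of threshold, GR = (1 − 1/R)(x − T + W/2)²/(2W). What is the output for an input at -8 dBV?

x − T + W/2 = -8 − (-9) + 5 = 6.
GR = (1 − 1/4) × 6² / 20 = 0.75 × 36 / 20 = 1.35 dB.
Output = -8 − 1.35 = -9.35 dBV.

-9.35 dBV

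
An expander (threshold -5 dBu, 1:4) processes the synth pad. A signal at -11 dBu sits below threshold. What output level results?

The input is 6 dB below the -5 dBu threshold.
A 1:4 expander multiplies undershoot by 4: 6 × 4 = 24 dB below threshold.
Output = -5 − 24 = -29 dBu.

-29 dBu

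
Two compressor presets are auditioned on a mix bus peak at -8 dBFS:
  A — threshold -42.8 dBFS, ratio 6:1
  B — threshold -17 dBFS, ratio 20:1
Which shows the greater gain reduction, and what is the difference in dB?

A: 34.8 dB over, compressed to 5.8 dB over, so 29 dB of GR.
B: 9 dB over, compressed to 0.45 dB over, so 8.55 dB of GR.
A applies 20.45 dB more gain reduction.

A, by 20.45 dB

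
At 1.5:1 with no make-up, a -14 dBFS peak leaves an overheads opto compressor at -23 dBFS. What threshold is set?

-41 dBFS

Gain reduction = -14 − (-23) = 9 dB; output overshoot = GR / (R − 1) = 9 / 0.5 = 18 dB.
Threshold = output − output overshoot = -23 − 18 = -41 dBFS.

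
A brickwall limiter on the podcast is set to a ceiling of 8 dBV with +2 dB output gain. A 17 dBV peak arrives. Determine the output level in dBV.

10 dBV

A brickwall limiter is an ∞:1 compressor: any input above the ceiling is clamped to 8 dBV.
Output gain then adds 2 dB: 8 + 2 = 10 dBV.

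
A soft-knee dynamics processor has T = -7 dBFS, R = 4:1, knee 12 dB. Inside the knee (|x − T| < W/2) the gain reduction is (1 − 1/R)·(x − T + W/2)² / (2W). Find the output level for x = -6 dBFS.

x − T + W/2 = -6 − (-7) + 6 = 7.
GR = (1 − 1/4) × 7² / 24 = 0.75 × 49 / 24 = 1.53125 dB.
Output = -6 − 1.53125 = -7.53125 dBFS.

-7.53125 dBFS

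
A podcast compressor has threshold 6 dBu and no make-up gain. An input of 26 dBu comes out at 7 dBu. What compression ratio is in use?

20:1

Input overshoot = 26 − 6 = 20 dB; output overshoot = 7 − 6 = 1 dB.
Ratio = 20 / 1 = 20.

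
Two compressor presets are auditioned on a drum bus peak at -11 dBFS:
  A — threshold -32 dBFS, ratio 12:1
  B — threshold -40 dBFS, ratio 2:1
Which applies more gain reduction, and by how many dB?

A, by 4.75 dB

A: GR = 21 − 21/12 = 19.25 dB.
B: GR = 29 − 29/2 = 14.5 dB.
Difference: 4.75 dB in favour of A.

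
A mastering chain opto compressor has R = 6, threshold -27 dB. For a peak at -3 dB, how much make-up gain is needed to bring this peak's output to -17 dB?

Overshoot 24 dB → 24/6 = 4 dB after compression, so the compressed level is -27 + 4 = -23 dB.
Make-up = target − compressed = -17 − (-23) = 6 dB.

6 dB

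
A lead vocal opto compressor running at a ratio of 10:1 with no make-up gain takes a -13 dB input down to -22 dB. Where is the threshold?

-23 dB

Input is 10 dB above T (since output overshoot × R = input overshoot: (-22 − T)·10 = -13 − T gives T = -23 dB).
Check: -23 + (-13 − (-23))/10 = -23 + 1 = -22 dB. ✓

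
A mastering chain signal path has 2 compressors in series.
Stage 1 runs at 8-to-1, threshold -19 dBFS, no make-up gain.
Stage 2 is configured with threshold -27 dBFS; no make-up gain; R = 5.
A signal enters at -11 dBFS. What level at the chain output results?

-25.2 dBFS

Stage 1: 8 dB above -19 dBFS, reduced 8:1 to 1 dB above → -18 dBFS.
Stage 2: -18 dBFS is 9 dB over -27 dBFS; at 5:1 that becomes 1.8 dB over, giving -25.2 dBFS.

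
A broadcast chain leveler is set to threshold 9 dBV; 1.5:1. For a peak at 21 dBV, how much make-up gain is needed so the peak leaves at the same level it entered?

4 dB

Overshoot 12 dB → 12/1.5 = 8 dB after compression, so the compressed level is 9 + 8 = 17 dBV.
Make-up = target − compressed = 21 − 17 = 4 dB.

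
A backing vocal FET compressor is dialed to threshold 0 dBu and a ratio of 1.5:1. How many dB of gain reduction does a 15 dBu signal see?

15 dBu exceeds the threshold by 15 dB.
After 1.5:1 compression the overshoot becomes 15/1.5 = 10 dB.
GR = overshoot in − overshoot out = 15 − 10 = 5 dB.

5 dB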